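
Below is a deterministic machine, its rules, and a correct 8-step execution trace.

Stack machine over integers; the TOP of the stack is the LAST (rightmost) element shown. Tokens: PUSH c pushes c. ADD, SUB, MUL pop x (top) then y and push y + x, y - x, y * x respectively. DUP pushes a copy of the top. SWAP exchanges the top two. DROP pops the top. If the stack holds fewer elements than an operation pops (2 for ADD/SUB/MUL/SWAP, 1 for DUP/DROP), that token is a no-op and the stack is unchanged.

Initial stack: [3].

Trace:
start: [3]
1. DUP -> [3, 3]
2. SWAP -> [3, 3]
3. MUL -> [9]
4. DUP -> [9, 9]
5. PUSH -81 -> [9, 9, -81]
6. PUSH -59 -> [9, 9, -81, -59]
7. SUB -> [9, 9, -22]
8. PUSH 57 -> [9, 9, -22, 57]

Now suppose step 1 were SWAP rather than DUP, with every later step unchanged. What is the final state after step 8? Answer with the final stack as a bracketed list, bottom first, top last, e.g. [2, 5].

(re-executing from step 1 with the substitution; state before step 1: [3])
1. SWAP -> [3]
2. SWAP -> [3]
3. MUL -> [3]
4. DUP -> [3, 3]
5. PUSH -81 -> [3, 3, -81]
6. PUSH -59 -> [3, 3, -81, -59]
7. SUB -> [3, 3, -22]
8. PUSH 57 -> [3, 3, -22, 57]

[3, 3, -22, 57]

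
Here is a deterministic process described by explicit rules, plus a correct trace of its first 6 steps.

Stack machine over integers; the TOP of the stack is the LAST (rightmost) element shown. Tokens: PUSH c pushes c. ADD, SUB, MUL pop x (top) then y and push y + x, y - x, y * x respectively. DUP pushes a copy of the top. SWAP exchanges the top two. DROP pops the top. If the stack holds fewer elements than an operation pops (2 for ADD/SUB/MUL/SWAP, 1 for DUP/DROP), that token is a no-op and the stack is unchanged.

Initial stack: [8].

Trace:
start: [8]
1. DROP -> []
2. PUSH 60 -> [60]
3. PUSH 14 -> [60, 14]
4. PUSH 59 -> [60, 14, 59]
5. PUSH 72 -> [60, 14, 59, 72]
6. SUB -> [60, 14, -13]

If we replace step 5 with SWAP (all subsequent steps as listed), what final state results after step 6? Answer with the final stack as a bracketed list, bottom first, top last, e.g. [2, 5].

(re-executing from step 5 with the substitution; state before step 5: [60, 14, 59])
5. SWAP -> [60, 59, 14]
6. SUB -> [60, 45]

[60, 45]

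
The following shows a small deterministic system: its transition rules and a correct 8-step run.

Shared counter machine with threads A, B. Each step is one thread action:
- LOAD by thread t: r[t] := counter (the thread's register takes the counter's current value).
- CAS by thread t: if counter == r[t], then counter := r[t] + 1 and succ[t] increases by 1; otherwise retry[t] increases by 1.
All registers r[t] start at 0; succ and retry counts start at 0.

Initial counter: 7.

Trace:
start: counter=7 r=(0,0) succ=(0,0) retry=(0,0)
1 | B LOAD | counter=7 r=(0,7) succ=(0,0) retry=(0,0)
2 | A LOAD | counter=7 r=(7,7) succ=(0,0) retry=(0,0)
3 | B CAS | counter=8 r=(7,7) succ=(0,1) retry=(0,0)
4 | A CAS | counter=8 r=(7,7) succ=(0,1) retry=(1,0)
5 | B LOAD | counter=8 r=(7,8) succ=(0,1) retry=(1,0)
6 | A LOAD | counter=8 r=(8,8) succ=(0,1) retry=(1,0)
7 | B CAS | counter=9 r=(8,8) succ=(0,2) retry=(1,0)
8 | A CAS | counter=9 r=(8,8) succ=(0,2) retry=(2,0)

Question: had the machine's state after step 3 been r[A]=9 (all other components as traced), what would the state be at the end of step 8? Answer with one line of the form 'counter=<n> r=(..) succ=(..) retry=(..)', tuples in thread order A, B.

state after step 3 := counter=8 r=(9,7) succ=(0,1) retry=(0,0)
4 | A CAS | counter=8 r=(9,7) succ=(0,1) retry=(1,0)
5 | B LOAD | counter=8 r=(9,8) succ=(0,1) retry=(1,0)
6 | A LOAD | counter=8 r=(8,8) succ=(0,1) retry=(1,0)
7 | B CAS | counter=9 r=(8,8) succ=(0,2) retry=(1,0)
8 | A CAS | counter=9 r=(8,8) succ=(0,2) retry=(2,0)

counter=9 r=(8,8) succ=(0,2) retry=(2,0)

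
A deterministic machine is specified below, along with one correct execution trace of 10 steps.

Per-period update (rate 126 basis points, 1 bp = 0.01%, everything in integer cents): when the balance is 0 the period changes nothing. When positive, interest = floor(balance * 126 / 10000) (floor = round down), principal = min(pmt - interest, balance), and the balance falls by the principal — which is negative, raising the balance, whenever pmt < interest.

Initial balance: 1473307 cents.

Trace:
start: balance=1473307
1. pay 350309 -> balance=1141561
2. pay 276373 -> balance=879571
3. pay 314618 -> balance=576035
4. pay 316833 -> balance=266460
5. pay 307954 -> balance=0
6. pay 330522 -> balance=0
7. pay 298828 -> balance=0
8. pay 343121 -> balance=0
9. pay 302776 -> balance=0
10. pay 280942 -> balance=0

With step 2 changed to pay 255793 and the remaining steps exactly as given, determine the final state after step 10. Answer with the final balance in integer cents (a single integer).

0

(re-executing from step 2 with the substitution; state before step 2: balance=1141561)
2. pay 255793 -> balance=900151
3. pay 314618 -> balance=596874
4. pay 316833 -> balance=287561
5. pay 307954 -> balance=0
6. pay 330522 -> balance=0
7. pay 298828 -> balance=0
8. pay 343121 -> balance=0
9. pay 302776 -> balance=0
10. pay 280942 -> balance=0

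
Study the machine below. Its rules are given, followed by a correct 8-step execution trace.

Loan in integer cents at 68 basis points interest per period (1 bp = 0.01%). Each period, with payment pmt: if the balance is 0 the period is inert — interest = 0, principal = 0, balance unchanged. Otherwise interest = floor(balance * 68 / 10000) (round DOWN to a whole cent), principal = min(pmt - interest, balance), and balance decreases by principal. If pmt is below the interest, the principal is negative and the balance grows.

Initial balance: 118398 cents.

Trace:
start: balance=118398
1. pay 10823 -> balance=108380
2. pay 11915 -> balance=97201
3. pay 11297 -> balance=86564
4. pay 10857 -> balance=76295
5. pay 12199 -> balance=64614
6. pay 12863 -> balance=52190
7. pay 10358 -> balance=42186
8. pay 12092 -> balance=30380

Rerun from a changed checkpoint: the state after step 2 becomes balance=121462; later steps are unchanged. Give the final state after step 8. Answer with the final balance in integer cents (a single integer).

state after step 2 := balance=121462
3. pay 11297 -> balance=110990
4. pay 10857 -> balance=100887
5. pay 12199 -> balance=89374
6. pay 12863 -> balance=77118
7. pay 10358 -> balance=67284
8. pay 12092 -> balance=55649

55649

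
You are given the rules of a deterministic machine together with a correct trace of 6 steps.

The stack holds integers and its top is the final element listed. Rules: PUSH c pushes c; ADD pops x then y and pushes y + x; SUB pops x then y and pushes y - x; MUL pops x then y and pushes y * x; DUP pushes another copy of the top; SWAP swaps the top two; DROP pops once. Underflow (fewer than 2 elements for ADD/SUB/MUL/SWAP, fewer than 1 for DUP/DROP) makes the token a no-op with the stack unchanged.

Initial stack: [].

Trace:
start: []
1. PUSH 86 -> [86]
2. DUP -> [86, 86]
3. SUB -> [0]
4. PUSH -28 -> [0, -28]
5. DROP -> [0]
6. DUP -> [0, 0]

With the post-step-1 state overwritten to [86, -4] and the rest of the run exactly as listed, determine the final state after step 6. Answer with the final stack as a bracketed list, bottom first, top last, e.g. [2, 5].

[86, 0, 0]

state after step 1 := [86, -4]
2. DUP -> [86, -4, -4]
3. SUB -> [86, 0]
4. PUSH -28 -> [86, 0, -28]
5. DROP -> [86, 0]
6. DUP -> [86, 0, 0]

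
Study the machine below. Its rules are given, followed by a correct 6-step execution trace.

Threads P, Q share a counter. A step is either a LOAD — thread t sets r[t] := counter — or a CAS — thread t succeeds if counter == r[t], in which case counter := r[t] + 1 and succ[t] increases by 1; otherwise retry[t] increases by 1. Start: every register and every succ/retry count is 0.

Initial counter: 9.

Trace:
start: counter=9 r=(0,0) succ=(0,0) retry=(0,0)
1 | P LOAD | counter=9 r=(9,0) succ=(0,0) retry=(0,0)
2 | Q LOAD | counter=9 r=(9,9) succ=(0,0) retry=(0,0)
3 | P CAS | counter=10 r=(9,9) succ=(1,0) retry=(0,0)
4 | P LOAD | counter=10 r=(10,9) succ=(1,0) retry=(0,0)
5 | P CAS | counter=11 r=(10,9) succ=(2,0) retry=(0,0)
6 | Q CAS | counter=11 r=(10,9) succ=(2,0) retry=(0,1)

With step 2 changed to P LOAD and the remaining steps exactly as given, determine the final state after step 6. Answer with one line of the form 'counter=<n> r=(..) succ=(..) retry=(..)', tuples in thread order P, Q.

(re-executing from step 2 with the substitution; state before step 2: counter=9 r=(9,0) succ=(0,0) retry=(0,0))
2 | P LOAD | counter=9 r=(9,0) succ=(0,0) retry=(0,0)
3 | P CAS | counter=10 r=(9,0) succ=(1,0) retry=(0,0)
4 | P LOAD | counter=10 r=(10,0) succ=(1,0) retry=(0,0)
5 | P CAS | counter=11 r=(10,0) succ=(2,0) retry=(0,0)
6 | Q CAS | counter=11 r=(10,0) succ=(2,0) retry=(0,1)

counter=11 r=(10,0) succ=(2,0) retry=(0,1)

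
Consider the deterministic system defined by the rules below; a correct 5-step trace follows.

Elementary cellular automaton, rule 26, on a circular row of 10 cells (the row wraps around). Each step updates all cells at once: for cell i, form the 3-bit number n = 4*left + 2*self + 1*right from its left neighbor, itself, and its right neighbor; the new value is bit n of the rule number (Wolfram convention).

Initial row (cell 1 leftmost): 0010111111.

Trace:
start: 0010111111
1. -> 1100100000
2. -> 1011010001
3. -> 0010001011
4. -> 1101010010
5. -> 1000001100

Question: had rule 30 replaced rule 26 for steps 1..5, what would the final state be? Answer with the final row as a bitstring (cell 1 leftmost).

(re-executing steps 1..5 under rule 30; state before step 1: 0010111111)
1. -> 1110100000
2. -> 1000110001
3. -> 0101101011
4. -> 0101001010
5. -> 1101111011

1101111011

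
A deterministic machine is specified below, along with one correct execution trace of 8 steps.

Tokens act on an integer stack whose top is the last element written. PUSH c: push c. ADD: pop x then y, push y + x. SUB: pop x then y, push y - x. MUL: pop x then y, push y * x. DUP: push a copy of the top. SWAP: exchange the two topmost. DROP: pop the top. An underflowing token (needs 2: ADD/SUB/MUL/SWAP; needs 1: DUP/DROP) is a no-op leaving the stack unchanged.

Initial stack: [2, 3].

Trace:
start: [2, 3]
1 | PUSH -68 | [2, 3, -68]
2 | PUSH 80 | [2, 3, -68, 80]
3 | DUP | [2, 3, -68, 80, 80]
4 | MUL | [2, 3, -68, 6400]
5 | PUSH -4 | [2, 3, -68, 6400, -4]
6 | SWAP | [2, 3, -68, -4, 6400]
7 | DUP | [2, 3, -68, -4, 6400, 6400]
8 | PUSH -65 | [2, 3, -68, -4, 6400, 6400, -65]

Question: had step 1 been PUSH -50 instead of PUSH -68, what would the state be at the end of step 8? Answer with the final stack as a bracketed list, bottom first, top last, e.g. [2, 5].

[2, 3, -50, -4, 6400, 6400, -65]

(re-executing from step 1 with the substitution; state before step 1: [2, 3])
1 | PUSH -50 | [2, 3, -50]
2 | PUSH 80 | [2, 3, -50, 80]
3 | DUP | [2, 3, -50, 80, 80]
4 | MUL | [2, 3, -50, 6400]
5 | PUSH -4 | [2, 3, -50, 6400, -4]
6 | SWAP | [2, 3, -50, -4, 6400]
7 | DUP | [2, 3, -50, -4, 6400, 6400]
8 | PUSH -65 | [2, 3, -50, -4, 6400, 6400, -65]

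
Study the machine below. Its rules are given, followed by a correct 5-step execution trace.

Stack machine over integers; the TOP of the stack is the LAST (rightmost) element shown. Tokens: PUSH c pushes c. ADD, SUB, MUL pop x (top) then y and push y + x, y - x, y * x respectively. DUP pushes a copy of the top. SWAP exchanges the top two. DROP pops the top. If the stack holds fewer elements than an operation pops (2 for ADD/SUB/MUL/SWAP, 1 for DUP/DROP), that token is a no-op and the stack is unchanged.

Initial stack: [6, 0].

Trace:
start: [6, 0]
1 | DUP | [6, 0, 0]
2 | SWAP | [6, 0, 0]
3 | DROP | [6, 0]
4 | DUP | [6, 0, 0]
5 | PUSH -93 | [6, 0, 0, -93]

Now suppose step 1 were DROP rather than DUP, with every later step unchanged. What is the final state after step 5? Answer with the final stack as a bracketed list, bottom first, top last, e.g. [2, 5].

(re-executing from step 1 with the substitution; state before step 1: [6, 0])
1 | DROP | [6]
2 | SWAP | [6]
3 | DROP | []
4 | DUP | []
5 | PUSH -93 | [-93]

[-93]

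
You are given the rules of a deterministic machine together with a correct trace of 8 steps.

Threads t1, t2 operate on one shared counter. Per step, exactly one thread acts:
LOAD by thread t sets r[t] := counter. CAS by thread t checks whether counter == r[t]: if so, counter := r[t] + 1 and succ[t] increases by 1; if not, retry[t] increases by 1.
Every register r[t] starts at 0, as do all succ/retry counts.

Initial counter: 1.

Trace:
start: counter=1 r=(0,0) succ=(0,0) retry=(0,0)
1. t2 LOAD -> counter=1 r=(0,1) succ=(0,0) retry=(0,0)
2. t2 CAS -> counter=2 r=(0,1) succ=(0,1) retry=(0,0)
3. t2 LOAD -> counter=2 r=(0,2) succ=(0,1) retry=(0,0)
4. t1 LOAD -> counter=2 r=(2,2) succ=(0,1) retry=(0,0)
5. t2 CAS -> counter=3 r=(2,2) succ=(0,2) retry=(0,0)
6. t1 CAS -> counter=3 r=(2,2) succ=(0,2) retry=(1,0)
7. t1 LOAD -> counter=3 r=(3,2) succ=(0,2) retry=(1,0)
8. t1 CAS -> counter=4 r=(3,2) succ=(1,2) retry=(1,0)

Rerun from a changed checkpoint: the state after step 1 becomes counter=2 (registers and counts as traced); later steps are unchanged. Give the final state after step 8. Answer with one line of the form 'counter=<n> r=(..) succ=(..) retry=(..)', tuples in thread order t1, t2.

counter=4 r=(3,2) succ=(1,1) retry=(1,1)

state after step 1 := counter=2 r=(0,1) succ=(0,0) retry=(0,0)
2. t2 CAS -> counter=2 r=(0,1) succ=(0,0) retry=(0,1)
3. t2 LOAD -> counter=2 r=(0,2) succ=(0,0) retry=(0,1)
4. t1 LOAD -> counter=2 r=(2,2) succ=(0,0) retry=(0,1)
5. t2 CAS -> counter=3 r=(2,2) succ=(0,1) retry=(0,1)
6. t1 CAS -> counter=3 r=(2,2) succ=(0,1) retry=(1,1)
7. t1 LOAD -> counter=3 r=(3,2) succ=(0,1) retry=(1,1)
8. t1 CAS -> counter=4 r=(3,2) succ=(1,1) retry=(1,1)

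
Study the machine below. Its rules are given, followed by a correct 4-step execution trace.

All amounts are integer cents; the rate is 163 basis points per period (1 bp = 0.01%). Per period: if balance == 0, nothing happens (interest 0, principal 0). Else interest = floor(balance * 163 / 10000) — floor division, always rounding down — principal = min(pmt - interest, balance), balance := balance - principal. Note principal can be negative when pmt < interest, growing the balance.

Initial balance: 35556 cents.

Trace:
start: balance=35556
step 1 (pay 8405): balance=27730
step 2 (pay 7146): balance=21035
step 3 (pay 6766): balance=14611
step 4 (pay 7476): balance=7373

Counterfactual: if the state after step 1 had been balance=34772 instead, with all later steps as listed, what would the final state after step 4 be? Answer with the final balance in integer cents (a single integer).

state after step 1 := balance=34772
step 2 (pay 7146): balance=28192
step 3 (pay 6766): balance=21885
step 4 (pay 7476): balance=14765

14765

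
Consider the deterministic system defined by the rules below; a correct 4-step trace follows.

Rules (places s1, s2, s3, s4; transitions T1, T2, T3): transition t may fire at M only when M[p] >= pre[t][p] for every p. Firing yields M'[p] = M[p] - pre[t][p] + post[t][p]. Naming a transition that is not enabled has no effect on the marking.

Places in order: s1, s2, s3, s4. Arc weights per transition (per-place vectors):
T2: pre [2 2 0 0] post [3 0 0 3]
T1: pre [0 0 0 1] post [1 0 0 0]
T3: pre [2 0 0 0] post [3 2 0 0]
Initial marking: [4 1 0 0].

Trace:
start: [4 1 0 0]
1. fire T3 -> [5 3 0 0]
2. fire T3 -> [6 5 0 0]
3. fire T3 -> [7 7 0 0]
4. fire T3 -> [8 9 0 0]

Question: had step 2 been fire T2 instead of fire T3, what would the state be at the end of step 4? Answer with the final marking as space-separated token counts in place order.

8 5 0 3

(re-executing from step 2 with the substitution; state before step 2: [5 3 0 0])
2. fire T2 -> [6 1 0 3]
3. fire T3 -> [7 3 0 3]
4. fire T3 -> [8 5 0 3]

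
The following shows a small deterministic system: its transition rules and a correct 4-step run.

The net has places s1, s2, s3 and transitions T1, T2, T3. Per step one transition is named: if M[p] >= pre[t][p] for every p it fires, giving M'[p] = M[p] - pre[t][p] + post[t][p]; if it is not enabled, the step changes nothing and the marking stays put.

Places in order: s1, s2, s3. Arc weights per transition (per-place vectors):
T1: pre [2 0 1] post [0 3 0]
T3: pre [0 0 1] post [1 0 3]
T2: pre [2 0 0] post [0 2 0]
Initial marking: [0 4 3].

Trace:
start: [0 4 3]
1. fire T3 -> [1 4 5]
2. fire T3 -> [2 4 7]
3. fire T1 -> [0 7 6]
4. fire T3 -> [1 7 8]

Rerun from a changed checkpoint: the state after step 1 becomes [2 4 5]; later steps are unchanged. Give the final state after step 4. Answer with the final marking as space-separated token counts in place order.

2 7 8

state after step 1 := [2 4 5]
2. fire T3 -> [3 4 7]
3. fire T1 -> [1 7 6]
4. fire T3 -> [2 7 8]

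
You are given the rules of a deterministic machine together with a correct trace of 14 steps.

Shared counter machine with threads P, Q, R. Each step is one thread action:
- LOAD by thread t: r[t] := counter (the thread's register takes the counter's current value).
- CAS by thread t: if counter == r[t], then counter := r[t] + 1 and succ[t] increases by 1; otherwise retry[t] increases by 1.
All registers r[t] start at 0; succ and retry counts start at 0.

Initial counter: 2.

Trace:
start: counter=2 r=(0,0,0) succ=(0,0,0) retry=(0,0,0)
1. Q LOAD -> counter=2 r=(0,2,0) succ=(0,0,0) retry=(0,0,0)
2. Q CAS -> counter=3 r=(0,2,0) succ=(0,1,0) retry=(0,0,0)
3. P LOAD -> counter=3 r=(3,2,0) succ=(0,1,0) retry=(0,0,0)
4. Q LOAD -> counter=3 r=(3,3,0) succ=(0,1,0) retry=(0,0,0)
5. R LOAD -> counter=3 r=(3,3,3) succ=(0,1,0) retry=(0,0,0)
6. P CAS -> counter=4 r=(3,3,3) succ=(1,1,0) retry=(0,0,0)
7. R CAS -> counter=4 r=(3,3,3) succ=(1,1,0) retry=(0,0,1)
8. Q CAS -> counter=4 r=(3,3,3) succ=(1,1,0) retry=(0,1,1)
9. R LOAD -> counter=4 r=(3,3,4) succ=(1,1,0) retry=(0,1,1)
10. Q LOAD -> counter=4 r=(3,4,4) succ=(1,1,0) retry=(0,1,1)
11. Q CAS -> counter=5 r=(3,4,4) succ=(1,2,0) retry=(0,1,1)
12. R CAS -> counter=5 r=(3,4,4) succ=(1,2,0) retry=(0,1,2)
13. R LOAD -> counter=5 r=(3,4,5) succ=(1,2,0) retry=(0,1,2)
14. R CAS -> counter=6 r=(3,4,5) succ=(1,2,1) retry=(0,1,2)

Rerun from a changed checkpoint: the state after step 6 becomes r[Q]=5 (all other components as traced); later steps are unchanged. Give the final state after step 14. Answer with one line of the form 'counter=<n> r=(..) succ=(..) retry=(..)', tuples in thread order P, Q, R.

state after step 6 := counter=4 r=(3,5,3) succ=(1,1,0) retry=(0,0,0)
7. R CAS -> counter=4 r=(3,5,3) succ=(1,1,0) retry=(0,0,1)
8. Q CAS -> counter=4 r=(3,5,3) succ=(1,1,0) retry=(0,1,1)
9. R LOAD -> counter=4 r=(3,5,4) succ=(1,1,0) retry=(0,1,1)
10. Q LOAD -> counter=4 r=(3,4,4) succ=(1,1,0) retry=(0,1,1)
11. Q CAS -> counter=5 r=(3,4,4) succ=(1,2,0) retry=(0,1,1)
12. R CAS -> counter=5 r=(3,4,4) succ=(1,2,0) retry=(0,1,2)
13. R LOAD -> counter=5 r=(3,4,5) succ=(1,2,0) retry=(0,1,2)
14. R CAS -> counter=6 r=(3,4,5) succ=(1,2,1) retry=(0,1,2)

counter=6 r=(3,4,5) succ=(1,2,1) retry=(0,1,2)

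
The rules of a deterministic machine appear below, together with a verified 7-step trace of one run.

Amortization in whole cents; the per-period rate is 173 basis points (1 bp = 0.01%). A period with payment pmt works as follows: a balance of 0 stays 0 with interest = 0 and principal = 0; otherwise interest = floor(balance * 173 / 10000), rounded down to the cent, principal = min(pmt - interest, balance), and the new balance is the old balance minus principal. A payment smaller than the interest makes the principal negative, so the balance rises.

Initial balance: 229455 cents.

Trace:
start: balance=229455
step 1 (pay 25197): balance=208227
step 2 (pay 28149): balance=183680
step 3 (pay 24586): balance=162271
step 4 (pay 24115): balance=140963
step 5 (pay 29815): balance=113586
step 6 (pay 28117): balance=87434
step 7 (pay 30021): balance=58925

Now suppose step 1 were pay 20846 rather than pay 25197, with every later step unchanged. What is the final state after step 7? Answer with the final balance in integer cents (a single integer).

(re-executing from step 1 with the substitution; state before step 1: balance=229455)
step 1 (pay 20846): balance=212578
step 2 (pay 28149): balance=188106
step 3 (pay 24586): balance=166774
step 4 (pay 24115): balance=145544
step 5 (pay 29815): balance=118246
step 6 (pay 28117): balance=92174
step 7 (pay 30021): balance=63747

63747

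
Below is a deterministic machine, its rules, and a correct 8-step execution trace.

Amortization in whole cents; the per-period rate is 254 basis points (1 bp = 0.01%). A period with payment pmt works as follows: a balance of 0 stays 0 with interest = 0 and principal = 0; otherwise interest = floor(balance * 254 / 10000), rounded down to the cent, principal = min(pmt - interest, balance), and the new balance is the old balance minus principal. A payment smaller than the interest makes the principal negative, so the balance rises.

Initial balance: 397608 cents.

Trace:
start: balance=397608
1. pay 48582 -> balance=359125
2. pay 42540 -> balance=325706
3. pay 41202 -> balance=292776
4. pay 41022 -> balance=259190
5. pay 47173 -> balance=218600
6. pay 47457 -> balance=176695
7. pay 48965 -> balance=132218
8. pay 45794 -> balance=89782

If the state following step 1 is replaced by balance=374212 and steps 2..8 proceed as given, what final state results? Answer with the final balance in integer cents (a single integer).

state after step 1 := balance=374212
2. pay 42540 -> balance=341176
3. pay 41202 -> balance=308639
4. pay 41022 -> balance=275456
5. pay 47173 -> balance=235279
6. pay 47457 -> balance=193798
7. pay 48965 -> balance=149755
8. pay 45794 -> balance=107764

107764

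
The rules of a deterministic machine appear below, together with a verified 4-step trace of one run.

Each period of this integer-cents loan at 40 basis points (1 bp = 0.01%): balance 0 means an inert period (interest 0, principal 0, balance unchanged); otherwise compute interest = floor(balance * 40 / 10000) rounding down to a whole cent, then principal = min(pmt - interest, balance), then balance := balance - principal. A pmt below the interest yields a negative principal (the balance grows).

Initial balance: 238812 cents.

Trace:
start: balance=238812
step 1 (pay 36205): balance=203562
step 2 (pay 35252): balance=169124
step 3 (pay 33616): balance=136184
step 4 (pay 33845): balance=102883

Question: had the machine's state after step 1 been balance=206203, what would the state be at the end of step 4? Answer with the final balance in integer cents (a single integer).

105556

state after step 1 := balance=206203
step 2 (pay 35252): balance=171775
step 3 (pay 33616): balance=138846
step 4 (pay 33845): balance=105556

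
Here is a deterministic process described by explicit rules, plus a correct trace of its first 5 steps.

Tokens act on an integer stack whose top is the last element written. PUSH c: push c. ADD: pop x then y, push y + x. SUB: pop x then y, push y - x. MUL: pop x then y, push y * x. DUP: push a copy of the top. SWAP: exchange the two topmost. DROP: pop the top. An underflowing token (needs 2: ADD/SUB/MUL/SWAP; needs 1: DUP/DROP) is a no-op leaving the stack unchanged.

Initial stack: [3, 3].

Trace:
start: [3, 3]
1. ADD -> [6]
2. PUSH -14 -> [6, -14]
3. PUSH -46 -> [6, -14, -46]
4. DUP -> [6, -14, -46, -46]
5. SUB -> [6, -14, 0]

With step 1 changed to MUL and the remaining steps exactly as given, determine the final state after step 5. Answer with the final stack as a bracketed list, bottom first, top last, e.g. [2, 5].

[9, -14, 0]

(re-executing from step 1 with the substitution; state before step 1: [3, 3])
1. MUL -> [9]
2. PUSH -14 -> [9, -14]
3. PUSH -46 -> [9, -14, -46]
4. DUP -> [9, -14, -46, -46]
5. SUB -> [9, -14, 0]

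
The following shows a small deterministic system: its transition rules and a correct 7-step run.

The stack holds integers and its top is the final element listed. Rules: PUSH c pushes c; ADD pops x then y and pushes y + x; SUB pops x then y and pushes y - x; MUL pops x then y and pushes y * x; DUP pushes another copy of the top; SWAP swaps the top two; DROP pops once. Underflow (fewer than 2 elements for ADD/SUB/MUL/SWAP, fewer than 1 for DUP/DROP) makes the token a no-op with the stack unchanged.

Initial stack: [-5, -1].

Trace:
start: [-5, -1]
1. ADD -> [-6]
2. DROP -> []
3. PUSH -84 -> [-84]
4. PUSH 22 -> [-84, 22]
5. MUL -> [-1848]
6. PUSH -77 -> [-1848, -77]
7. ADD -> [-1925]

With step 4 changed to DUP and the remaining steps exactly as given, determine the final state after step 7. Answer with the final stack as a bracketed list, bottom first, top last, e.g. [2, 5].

[6979]

(re-executing from step 4 with the substitution; state before step 4: [-84])
4. DUP -> [-84, -84]
5. MUL -> [7056]
6. PUSH -77 -> [7056, -77]
7. ADD -> [6979]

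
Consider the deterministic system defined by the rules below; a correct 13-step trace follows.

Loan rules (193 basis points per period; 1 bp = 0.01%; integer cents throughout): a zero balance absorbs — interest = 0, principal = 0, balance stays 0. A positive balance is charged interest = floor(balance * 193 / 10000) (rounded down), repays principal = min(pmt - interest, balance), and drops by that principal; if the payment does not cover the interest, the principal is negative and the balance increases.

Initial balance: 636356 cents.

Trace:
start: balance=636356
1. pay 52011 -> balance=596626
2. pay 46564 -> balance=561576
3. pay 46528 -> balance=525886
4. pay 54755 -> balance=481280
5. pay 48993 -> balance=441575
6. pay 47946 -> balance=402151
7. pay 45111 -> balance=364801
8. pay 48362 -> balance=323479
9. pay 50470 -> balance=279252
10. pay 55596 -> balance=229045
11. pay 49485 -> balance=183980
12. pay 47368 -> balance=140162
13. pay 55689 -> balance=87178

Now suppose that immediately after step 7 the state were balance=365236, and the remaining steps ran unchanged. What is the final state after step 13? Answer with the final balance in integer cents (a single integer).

87666

state after step 7 := balance=365236
8. pay 48362 -> balance=323923
9. pay 50470 -> balance=279704
10. pay 55596 -> balance=229506
11. pay 49485 -> balance=184450
12. pay 47368 -> balance=140641
13. pay 55689 -> balance=87666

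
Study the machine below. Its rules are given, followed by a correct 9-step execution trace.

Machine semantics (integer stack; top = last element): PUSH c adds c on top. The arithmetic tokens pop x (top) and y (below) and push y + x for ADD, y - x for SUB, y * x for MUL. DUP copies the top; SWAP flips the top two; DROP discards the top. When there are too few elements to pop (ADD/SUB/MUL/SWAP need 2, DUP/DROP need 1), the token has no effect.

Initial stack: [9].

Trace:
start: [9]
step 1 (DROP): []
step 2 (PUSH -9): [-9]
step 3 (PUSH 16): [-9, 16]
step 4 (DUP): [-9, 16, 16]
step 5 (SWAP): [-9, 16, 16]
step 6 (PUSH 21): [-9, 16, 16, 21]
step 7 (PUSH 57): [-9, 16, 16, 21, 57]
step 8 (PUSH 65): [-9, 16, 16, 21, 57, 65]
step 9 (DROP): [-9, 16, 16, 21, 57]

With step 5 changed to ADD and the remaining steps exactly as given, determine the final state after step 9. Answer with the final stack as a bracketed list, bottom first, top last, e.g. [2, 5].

(re-executing from step 5 with the substitution; state before step 5: [-9, 16, 16])
step 5 (ADD): [-9, 32]
step 6 (PUSH 21): [-9, 32, 21]
step 7 (PUSH 57): [-9, 32, 21, 57]
step 8 (PUSH 65): [-9, 32, 21, 57, 65]
step 9 (DROP): [-9, 32, 21, 57]

[-9, 32, 21, 57]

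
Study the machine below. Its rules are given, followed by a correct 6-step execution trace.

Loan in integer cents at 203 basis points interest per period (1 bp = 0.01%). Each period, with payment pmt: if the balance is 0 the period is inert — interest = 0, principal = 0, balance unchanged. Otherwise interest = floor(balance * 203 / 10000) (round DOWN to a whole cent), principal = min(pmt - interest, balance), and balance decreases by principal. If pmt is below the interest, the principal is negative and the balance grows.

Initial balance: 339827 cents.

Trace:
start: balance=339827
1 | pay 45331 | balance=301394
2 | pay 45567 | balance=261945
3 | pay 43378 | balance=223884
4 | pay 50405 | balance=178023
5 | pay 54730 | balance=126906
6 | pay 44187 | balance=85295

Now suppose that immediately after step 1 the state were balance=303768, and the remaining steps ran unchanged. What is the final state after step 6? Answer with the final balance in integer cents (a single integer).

state after step 1 := balance=303768
2 | pay 45567 | balance=264367
3 | pay 43378 | balance=226355
4 | pay 50405 | balance=180545
5 | pay 54730 | balance=129480
6 | pay 44187 | balance=87921

87921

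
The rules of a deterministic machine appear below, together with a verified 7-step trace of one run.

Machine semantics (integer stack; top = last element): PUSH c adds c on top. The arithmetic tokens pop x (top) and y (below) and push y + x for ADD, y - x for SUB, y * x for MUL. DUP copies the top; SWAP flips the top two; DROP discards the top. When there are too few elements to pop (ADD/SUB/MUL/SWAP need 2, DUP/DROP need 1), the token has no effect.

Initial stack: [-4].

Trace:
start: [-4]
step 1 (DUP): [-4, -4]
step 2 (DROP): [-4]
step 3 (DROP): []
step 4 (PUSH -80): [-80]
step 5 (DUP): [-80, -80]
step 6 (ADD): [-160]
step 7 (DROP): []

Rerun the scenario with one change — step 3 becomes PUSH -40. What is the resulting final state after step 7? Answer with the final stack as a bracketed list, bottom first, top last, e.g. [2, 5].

[-4, -40]

(re-executing from step 3 with the substitution; state before step 3: [-4])
step 3 (PUSH -40): [-4, -40]
step 4 (PUSH -80): [-4, -40, -80]
step 5 (DUP): [-4, -40, -80, -80]
step 6 (ADD): [-4, -40, -160]
step 7 (DROP): [-4, -40]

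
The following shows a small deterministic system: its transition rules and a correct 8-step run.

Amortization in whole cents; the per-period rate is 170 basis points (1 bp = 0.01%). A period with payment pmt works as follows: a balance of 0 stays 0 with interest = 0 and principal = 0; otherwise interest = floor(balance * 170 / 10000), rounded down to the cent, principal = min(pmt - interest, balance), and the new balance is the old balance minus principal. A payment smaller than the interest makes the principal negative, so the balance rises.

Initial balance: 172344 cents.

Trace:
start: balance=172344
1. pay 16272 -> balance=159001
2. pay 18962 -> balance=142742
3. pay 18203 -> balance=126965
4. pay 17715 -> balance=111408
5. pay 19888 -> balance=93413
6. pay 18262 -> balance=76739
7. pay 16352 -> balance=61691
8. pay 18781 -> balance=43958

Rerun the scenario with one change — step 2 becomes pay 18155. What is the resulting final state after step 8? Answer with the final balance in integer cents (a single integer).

44852

(re-executing from step 2 with the substitution; state before step 2: balance=159001)
2. pay 18155 -> balance=143549
3. pay 18203 -> balance=127786
4. pay 17715 -> balance=112243
5. pay 19888 -> balance=94263
6. pay 18262 -> balance=77603
7. pay 16352 -> balance=62570
8. pay 18781 -> balance=44852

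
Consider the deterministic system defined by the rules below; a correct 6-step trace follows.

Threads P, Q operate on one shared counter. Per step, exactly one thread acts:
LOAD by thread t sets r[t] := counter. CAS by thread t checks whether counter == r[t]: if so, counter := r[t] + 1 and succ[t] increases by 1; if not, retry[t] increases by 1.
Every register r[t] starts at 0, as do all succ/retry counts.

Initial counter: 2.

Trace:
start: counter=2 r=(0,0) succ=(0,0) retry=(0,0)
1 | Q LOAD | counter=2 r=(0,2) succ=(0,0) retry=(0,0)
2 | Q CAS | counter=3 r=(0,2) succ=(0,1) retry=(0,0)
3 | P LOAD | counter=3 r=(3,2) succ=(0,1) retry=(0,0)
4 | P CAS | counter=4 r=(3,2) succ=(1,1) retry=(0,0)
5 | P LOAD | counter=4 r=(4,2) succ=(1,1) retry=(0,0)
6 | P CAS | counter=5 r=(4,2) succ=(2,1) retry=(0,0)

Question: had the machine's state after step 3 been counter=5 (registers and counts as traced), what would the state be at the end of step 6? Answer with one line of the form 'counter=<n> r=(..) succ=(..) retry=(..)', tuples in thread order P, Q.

counter=6 r=(5,2) succ=(1,1) retry=(1,0)

state after step 3 := counter=5 r=(3,2) succ=(0,1) retry=(0,0)
4 | P CAS | counter=5 r=(3,2) succ=(0,1) retry=(1,0)
5 | P LOAD | counter=5 r=(5,2) succ=(0,1) retry=(1,0)
6 | P CAS | counter=6 r=(5,2) succ=(1,1) retry=(1,0)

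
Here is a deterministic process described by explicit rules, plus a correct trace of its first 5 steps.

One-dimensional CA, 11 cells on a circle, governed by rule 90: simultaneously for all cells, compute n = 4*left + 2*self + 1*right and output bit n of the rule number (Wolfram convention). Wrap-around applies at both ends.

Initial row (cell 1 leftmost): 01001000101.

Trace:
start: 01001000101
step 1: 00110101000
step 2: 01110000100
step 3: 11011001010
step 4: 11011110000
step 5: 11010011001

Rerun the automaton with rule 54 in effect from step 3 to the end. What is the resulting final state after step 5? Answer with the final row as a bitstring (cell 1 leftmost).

(re-executing steps 3..5 under rule 54; state before step 3: 01110000100)
step 3: 10001001110
step 4: 11011110001
step 5: 00100001010

00100001010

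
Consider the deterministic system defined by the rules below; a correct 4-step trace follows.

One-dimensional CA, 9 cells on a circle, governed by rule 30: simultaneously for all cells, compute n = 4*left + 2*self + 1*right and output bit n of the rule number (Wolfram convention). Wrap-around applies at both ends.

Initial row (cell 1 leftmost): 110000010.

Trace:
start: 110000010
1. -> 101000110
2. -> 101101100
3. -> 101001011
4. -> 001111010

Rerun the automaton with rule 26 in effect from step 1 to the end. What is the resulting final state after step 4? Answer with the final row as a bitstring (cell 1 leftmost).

000100100

(re-executing steps 1..4 under rule 26; state before step 1: 110000010)
1. -> 101000100
2. -> 000101011
3. -> 101000010
4. -> 000100100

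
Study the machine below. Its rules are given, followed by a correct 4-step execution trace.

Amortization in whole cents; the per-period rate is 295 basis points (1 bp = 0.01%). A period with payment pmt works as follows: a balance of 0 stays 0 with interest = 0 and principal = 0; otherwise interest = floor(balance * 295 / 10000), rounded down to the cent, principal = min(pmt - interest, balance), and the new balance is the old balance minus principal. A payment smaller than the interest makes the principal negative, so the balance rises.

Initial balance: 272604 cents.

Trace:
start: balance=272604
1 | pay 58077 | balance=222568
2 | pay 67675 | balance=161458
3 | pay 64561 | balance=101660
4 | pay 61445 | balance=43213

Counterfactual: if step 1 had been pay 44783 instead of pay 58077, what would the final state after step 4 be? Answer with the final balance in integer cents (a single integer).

(re-executing from step 1 with the substitution; state before step 1: balance=272604)
1 | pay 44783 | balance=235862
2 | pay 67675 | balance=175144
3 | pay 64561 | balance=115749
4 | pay 61445 | balance=57718

57718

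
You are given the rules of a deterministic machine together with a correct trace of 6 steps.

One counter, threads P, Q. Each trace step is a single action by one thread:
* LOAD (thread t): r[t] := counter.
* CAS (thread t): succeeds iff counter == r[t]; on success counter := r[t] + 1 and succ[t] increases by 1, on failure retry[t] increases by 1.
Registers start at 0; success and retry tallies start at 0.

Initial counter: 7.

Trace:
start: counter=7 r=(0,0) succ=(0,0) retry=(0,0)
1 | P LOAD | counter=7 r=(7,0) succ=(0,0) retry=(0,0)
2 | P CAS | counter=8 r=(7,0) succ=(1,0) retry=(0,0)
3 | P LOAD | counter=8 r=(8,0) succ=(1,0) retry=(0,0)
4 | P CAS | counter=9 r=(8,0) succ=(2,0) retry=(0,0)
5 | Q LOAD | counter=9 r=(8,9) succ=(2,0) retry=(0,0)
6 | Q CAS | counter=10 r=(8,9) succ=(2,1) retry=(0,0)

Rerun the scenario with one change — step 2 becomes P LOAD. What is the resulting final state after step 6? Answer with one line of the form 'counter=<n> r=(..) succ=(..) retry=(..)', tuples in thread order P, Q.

(re-executing from step 2 with the substitution; state before step 2: counter=7 r=(7,0) succ=(0,0) retry=(0,0))
2 | P LOAD | counter=7 r=(7,0) succ=(0,0) retry=(0,0)
3 | P LOAD | counter=7 r=(7,0) succ=(0,0) retry=(0,0)
4 | P CAS | counter=8 r=(7,0) succ=(1,0) retry=(0,0)
5 | Q LOAD | counter=8 r=(7,8) succ=(1,0) retry=(0,0)
6 | Q CAS | counter=9 r=(7,8) succ=(1,1) retry=(0,0)

counter=9 r=(7,8) succ=(1,1) retry=(0,0)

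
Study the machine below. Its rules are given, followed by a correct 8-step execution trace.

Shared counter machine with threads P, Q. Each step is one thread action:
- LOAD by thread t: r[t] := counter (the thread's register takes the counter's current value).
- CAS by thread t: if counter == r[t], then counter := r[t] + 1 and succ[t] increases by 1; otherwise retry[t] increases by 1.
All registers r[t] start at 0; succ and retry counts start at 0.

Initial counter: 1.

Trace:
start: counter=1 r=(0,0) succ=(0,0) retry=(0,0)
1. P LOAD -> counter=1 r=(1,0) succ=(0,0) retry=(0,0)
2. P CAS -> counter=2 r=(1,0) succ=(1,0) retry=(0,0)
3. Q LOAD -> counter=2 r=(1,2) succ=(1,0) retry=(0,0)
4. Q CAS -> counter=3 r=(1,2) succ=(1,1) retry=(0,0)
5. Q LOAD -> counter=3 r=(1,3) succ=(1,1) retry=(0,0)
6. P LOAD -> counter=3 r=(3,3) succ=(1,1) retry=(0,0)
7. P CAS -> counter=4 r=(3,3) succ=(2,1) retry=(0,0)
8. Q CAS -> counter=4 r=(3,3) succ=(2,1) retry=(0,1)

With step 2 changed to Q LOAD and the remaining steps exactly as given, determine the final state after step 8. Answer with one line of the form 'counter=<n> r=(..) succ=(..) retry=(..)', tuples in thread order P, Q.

(re-executing from step 2 with the substitution; state before step 2: counter=1 r=(1,0) succ=(0,0) retry=(0,0))
2. Q LOAD -> counter=1 r=(1,1) succ=(0,0) retry=(0,0)
3. Q LOAD -> counter=1 r=(1,1) succ=(0,0) retry=(0,0)
4. Q CAS -> counter=2 r=(1,1) succ=(0,1) retry=(0,0)
5. Q LOAD -> counter=2 r=(1,2) succ=(0,1) retry=(0,0)
6. P LOAD -> counter=2 r=(2,2) succ=(0,1) retry=(0,0)
7. P CAS -> counter=3 r=(2,2) succ=(1,1) retry=(0,0)
8. Q CAS -> counter=3 r=(2,2) succ=(1,1) retry=(0,1)

counter=3 r=(2,2) succ=(1,1) retry=(0,1)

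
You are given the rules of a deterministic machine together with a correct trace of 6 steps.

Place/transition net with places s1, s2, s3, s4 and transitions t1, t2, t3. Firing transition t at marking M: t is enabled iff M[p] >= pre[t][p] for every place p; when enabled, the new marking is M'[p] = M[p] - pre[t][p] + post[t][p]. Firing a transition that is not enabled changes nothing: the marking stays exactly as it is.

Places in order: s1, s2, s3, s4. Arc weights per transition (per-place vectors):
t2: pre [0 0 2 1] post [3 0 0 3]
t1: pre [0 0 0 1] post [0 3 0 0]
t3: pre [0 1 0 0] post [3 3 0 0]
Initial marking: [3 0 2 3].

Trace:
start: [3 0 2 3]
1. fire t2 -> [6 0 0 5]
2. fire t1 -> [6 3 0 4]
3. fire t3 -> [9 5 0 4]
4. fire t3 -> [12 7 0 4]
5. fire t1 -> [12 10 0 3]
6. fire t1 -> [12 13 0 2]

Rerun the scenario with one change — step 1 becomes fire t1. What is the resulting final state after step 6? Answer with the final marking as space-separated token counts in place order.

(re-executing from step 1 with the substitution; state before step 1: [3 0 2 3])
1. fire t1 -> [3 3 2 2]
2. fire t1 -> [3 6 2 1]
3. fire t3 -> [6 8 2 1]
4. fire t3 -> [9 10 2 1]
5. fire t1 -> [9 13 2 0]
6. fire t1 -> [9 13 2 0]

9 13 2 0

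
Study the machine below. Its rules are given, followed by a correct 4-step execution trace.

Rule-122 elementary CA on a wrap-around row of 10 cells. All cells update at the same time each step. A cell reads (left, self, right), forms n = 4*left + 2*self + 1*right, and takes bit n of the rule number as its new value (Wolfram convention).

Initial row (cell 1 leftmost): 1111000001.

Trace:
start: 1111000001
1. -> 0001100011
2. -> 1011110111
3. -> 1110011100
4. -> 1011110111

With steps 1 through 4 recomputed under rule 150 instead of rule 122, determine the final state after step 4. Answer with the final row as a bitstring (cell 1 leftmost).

1110100010

(re-executing steps 1..4 under rule 150; state before step 1: 1111000001)
1. -> 1110100010
2. -> 0100110110
3. -> 1111000001
4. -> 1110100010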